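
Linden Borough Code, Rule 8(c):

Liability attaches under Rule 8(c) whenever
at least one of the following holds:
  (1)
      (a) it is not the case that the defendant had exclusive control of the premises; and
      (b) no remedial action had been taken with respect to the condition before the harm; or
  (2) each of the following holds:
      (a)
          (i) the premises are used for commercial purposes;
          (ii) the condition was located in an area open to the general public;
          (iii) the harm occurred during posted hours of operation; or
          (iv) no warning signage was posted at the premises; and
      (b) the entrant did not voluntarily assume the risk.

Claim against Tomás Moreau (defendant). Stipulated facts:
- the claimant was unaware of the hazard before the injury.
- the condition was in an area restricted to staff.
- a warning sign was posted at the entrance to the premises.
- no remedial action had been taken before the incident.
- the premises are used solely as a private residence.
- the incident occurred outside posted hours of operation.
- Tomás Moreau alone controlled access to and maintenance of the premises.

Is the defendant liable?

(a) not (exclusive control) — not satisfied.
(b) no remedial action — met.
(1): F AND T → false.
(i) commercial use — not met.
(ii) public area — not met.
(iii) during posted hours — not satisfied.
(iv) no signage posted — not satisfied.
So (a) is not satisfied (F OR F OR F OR F).
(b) no assumed risk — holds.
(2): F AND T → false.
So Overall is not satisfied (F OR F).

No — not liable.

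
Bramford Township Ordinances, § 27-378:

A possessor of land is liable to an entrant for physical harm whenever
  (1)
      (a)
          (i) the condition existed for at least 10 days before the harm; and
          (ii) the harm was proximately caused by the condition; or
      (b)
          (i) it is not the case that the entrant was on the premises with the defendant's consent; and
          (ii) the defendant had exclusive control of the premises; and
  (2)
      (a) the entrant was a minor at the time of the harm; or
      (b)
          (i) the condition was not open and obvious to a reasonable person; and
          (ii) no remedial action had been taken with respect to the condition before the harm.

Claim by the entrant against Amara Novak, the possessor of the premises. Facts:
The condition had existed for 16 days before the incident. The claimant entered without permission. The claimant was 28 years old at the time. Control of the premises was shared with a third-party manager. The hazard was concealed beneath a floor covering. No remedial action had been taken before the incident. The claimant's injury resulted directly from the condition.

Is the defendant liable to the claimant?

(i) condition ≥10 days old — satisfied.
(ii) proximate cause — holds.
(a) = T AND T = true.
(i) not (consent to enter) — satisfied.
(ii) exclusive control — not met.
(b): T AND F → false.
(1) = T OR F = true.
(a) entrant a minor — fails.
(i) not open/obvious — satisfied.
(ii) no remedial action — met.
(b): T AND T → true.
So (2) is satisfied (F OR T).
So Overall is satisfied (T AND T).

Yes — liable.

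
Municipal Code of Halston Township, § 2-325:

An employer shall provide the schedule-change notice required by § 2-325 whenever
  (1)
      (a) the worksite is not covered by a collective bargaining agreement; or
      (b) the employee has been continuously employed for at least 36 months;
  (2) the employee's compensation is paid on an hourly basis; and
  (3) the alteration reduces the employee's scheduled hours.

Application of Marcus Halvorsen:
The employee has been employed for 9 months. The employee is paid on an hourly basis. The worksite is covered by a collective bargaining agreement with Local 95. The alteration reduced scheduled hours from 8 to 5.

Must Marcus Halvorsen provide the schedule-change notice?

(a) no CBA — not satisfied.
(b) tenure ≥ 36 mo. — not satisfied.
(1): F OR F → false.
(2) hourly-paid — holds.
(3) hours reduced — satisfied.
Overall = F AND T AND T = false.

No — not required.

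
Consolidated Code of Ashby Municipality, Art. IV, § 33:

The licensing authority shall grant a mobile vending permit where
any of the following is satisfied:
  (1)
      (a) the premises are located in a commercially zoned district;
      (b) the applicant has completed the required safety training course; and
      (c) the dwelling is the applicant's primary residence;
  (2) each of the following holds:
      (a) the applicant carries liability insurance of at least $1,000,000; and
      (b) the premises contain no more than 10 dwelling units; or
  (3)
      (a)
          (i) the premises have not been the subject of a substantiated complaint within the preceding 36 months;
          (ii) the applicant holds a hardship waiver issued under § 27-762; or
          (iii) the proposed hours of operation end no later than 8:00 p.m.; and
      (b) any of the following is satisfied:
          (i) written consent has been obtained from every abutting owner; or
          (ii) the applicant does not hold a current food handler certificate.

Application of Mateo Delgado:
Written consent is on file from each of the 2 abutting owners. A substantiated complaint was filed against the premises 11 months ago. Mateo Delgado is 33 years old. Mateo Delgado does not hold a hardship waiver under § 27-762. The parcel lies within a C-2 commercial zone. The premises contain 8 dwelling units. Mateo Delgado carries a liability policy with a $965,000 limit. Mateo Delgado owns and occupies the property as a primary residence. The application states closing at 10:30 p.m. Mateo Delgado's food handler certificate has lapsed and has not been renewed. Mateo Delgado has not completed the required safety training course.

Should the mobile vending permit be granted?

(a) commercially zoned — holds.
(b) safety training — not met.
(c) primary residence — met.
(1): T AND F AND T → false.
(a) insurance ≥ $1,000,000 — fails.
(b) ≤ 10 units — satisfied.
(2): F AND T → false.
(i) no complaint in 36 mo. — not satisfied.
(ii) hardship waiver — not satisfied.
(iii) closes by 8 p.m. — not met.
(a) = F OR F OR F = false.
(i) all abutters consent — met.
(ii) not (food handler cert.) — met.
(b): T OR T → true.
(3): F AND T → false.
So Overall is not satisfied (F OR F OR F).

No — denied.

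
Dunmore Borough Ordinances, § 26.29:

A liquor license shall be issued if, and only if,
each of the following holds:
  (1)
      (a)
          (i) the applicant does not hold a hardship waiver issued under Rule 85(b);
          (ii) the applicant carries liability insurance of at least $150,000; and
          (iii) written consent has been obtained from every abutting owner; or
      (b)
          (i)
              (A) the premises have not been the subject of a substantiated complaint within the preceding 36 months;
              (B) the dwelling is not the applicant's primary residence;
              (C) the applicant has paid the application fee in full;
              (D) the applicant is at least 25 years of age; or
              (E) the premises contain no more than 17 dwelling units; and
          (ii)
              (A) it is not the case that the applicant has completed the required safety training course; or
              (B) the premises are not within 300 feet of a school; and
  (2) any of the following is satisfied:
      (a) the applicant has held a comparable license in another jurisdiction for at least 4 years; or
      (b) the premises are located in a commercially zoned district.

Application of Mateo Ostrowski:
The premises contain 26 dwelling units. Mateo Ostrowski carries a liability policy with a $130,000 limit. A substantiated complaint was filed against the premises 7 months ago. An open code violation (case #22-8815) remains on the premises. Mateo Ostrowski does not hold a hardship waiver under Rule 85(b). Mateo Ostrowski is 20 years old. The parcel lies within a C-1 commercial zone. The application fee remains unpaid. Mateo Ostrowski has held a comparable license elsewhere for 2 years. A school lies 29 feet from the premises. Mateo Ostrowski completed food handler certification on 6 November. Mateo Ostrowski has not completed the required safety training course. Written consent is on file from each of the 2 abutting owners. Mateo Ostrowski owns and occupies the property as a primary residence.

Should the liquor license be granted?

(i) not (hardship waiver) — holds.
(ii) insurance ≥ $150,000 — fails.
(iii) all abutters consent — satisfied.
(a): T AND F AND T → false.
(A) no complaint in 36 mo. — not met.
(B) not (primary residence) — not satisfied.
(C) fee paid — not satisfied.
(D) age ≥ 25 — not met.
(E) ≤ 17 units — not met.
(i): F OR F OR F OR F OR F → false.
(A) not (safety training) — satisfied.
(B) ≥300 ft from school — not satisfied.
(ii): T OR F → true.
(b): F AND T → false.
(1): F OR F → false.
(a) prior license ≥ 4 yr — not satisfied.
(b) commercially zoned — met.
So (2) is satisfied (F OR T).
Overall: F AND T → false.

No — denied.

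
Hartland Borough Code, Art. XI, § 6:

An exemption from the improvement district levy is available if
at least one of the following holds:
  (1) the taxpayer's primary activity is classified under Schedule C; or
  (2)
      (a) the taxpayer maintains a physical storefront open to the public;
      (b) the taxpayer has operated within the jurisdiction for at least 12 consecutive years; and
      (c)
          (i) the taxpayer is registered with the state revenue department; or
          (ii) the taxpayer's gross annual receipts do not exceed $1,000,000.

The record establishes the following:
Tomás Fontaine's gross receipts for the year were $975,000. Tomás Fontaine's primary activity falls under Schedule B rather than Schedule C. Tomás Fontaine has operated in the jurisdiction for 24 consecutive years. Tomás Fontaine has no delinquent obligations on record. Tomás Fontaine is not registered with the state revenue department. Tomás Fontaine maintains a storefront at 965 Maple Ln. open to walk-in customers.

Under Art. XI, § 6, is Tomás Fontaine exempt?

Yes — exempt.

(1) Schedule C activity — not met.
(a) has storefront — holds.
(b) ≥ 12 yrs in jurisdiction — satisfied.
(i) state-registered — not satisfied.
(ii) receipts ≤ $1,000,000 — holds.
(c) = F OR T = true.
(2): T AND T AND T → true.
Overall: F OR T → true.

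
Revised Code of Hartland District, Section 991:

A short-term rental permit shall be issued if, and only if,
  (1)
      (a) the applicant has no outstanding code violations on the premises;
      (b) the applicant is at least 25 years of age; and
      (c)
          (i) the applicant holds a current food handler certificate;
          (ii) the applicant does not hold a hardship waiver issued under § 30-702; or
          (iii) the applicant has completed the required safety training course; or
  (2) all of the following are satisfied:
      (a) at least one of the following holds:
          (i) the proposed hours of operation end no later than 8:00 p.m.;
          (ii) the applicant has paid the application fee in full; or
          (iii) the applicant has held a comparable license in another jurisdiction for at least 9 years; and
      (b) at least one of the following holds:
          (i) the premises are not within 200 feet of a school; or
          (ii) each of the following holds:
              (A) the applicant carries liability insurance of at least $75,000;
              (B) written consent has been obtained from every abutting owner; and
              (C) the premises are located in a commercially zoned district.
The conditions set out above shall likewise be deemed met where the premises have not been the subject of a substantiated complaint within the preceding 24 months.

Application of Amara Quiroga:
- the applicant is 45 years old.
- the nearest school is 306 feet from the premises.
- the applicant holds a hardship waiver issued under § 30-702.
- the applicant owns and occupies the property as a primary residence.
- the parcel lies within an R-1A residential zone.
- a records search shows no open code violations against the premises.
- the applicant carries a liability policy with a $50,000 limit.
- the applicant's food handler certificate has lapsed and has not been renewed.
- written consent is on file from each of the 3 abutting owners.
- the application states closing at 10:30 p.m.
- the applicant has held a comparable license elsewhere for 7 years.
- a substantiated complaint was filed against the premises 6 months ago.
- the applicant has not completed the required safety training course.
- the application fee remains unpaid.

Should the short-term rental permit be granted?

(a) no code violations — satisfied.
(b) age ≥ 25 — holds.
(i) food handler cert. — fails.
(ii) not (hardship waiver) — not met.
(iii) safety training — fails.
(c): F OR F OR F → false.
(1) = T AND T AND F = false.
(i) closes by 8 p.m. — not met.
(ii) fee paid — fails.
(iii) prior license ≥ 9 yr — fails.
(a): F OR F OR F → false.
(i) ≥200 ft from school — satisfied.
(A) insurance ≥ $75,000 — not satisfied.
(B) all abutters consent — satisfied.
(C) commercially zoned — not met.
(ii) = F AND T AND F = false.
(b): T OR F → true.
(2) = F AND T = false.
Overall = F OR F = false.
Exception (no complaint in 24 mo.) — not satisfied.
Result: main false OR exception false → false.

No — denied.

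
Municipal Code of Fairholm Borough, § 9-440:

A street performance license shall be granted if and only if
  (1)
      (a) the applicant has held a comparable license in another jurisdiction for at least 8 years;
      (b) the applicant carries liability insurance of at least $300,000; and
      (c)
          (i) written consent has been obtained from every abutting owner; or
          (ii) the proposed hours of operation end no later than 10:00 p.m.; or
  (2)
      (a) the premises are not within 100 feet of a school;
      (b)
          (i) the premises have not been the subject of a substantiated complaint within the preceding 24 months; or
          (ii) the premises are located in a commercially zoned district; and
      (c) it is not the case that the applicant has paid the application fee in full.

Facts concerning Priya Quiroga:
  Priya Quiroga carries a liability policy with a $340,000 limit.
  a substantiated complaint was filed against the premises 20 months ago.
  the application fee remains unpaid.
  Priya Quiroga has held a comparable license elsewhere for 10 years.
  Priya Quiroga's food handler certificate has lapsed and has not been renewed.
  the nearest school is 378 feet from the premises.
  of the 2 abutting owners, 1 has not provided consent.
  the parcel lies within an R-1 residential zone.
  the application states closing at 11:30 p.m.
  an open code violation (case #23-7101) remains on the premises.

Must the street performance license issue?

(a) prior license ≥ 8 yr — holds.
(b) insurance ≥ $300,000 — satisfied.
(i) all abutters consent — fails.
(ii) closes by 10 p.m. — fails.
(c): F OR F → false.
(1): T AND T AND F → false.
(a) ≥100 ft from school — satisfied.
(i) no complaint in 24 mo. — fails.
(ii) commercially zoned — not satisfied.
(b) = F OR F = false.
(c) not (fee paid) — holds.
So (2) is not satisfied (T AND F AND T).
Overall = F OR F = false.

No — denied.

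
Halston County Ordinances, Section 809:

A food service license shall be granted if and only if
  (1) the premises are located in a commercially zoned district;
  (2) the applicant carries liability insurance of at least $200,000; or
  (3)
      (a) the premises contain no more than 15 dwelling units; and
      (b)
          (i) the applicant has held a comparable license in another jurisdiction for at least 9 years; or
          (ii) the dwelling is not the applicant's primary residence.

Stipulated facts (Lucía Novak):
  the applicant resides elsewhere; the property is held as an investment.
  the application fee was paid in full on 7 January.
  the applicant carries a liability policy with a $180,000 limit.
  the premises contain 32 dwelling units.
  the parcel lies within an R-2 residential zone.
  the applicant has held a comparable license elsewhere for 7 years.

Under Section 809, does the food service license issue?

(1) commercially zoned — not met.
(2) insurance ≥ $200,000 — not satisfied.
(a) ≤ 15 units — not met.
(i) prior license ≥ 9 yr — not met.
(ii) not (primary residence) — satisfied.
(b): F OR T → true.
So (3) is not satisfied (F AND T).
Overall = F OR F OR F = false.

No — denied.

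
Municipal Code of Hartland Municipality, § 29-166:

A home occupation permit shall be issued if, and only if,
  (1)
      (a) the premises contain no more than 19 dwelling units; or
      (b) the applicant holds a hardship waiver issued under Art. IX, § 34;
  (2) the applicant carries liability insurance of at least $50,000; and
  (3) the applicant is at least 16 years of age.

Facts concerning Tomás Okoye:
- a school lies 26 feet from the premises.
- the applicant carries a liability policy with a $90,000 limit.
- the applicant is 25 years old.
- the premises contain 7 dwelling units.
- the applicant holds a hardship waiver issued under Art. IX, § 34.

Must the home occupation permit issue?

(a) ≤ 19 units — holds.
(b) hardship waiver — holds.
(1) = T OR T = true.
(2) insurance ≥ $50,000 — met.
(3) age ≥ 16 — satisfied.
So Overall is satisfied (T AND T AND T).

Yes — granted.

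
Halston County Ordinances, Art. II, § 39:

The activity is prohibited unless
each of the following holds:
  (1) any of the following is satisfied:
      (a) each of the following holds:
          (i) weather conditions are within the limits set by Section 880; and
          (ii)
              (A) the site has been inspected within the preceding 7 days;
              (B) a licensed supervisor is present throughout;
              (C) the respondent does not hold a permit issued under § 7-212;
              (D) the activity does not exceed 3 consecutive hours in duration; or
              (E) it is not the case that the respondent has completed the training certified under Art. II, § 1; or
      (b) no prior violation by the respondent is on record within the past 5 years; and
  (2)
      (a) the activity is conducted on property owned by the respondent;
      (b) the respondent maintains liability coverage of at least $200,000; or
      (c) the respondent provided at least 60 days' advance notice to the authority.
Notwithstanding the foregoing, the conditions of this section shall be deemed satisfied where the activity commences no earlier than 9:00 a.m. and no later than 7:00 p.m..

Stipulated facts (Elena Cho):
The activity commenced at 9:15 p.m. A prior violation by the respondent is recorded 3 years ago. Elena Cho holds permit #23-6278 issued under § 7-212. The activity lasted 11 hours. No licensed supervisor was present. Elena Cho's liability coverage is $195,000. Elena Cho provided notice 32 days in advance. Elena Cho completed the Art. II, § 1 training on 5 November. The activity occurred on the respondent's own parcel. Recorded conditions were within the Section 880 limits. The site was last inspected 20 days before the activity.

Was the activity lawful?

No — unlawful.

(i) weather ok — satisfied.
(A) site inspected — not met.
(B) supervisor present — not met.
(C) not (holds permit) — not satisfied.
(D) ≤ 3 hrs duration — not satisfied.
(E) not (training certified) — fails.
So (ii) is not satisfied (F OR F OR F OR F OR F).
(a) = T AND F = false.
(b) no prior violation — not met.
So (1) is not satisfied (F OR F).
(a) own property — satisfied.
(b) coverage ≥ $200,000 — not met.
(c) ≥60 days' notice — not satisfied.
(2) = T OR F OR F = true.
So Overall is not satisfied (F AND T).
Exception (start within hours) — not satisfied.
Result: main false OR exception false → false.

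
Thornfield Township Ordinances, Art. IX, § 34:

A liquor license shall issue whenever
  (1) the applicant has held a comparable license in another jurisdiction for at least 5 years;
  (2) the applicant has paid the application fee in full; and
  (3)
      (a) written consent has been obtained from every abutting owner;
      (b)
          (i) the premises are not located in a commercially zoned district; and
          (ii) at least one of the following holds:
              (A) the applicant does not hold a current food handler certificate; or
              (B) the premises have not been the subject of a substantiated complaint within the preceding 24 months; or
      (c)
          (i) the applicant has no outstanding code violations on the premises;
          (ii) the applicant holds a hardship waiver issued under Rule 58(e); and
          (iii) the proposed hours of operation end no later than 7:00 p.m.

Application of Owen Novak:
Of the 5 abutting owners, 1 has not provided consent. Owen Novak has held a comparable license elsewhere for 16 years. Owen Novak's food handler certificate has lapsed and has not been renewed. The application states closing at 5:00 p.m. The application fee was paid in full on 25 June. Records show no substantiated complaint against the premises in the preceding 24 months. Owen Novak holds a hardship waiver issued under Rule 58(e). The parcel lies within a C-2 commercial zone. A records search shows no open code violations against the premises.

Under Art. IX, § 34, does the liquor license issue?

Yes — granted.

(1) prior license ≥ 5 yr — satisfied.
(2) fee paid — satisfied.
(a) all abutters consent — fails.
(i) not (commercially zoned) — not met.
(A) not (food handler cert.) — met.
(B) no complaint in 24 mo. — holds.
So (ii) is satisfied (T OR T).
(b): F AND T → false.
(i) no code violations — met.
(ii) hardship waiver — holds.
(iii) closes by 7 p.m. — holds.
So (c) is satisfied (T AND T AND T).
So (3) is satisfied (F OR F OR T).
Overall: T AND T AND T → true.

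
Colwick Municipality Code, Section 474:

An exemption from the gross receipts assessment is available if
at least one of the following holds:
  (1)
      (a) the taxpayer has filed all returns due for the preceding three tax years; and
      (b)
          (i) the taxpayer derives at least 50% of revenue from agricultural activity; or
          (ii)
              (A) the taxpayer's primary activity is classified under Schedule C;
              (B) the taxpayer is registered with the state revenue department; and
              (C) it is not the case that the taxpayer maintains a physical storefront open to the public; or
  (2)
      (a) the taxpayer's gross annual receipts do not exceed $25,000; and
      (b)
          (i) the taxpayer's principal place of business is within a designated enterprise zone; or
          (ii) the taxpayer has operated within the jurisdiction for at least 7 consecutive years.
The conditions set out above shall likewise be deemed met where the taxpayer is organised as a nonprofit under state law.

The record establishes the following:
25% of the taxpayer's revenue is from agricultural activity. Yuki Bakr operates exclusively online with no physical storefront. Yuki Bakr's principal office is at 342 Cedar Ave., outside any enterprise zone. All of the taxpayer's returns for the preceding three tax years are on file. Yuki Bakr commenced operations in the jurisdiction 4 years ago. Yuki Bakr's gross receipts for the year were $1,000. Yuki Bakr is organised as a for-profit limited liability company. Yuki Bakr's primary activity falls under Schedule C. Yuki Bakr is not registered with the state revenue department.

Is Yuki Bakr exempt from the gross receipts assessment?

No — not exempt.

(a) returns current — satisfied.
(i) ≥50% agricultural — fails.
(A) Schedule C activity — met.
(B) state-registered — fails.
(C) not (has storefront) — holds.
(ii) = T AND F AND T = false.
So (b) is not satisfied (F OR F).
(1): T AND F → false.
(a) receipts ≤ $25,000 — satisfied.
(i) in enterprise zone — not met.
(ii) ≥ 7 yrs in jurisdiction — not satisfied.
(b) = F OR F = false.
So (2) is not satisfied (T AND F).
So Overall is not satisfied (F OR F).
Exception (nonprofit) — not satisfied.
Result: main false OR exception false → false.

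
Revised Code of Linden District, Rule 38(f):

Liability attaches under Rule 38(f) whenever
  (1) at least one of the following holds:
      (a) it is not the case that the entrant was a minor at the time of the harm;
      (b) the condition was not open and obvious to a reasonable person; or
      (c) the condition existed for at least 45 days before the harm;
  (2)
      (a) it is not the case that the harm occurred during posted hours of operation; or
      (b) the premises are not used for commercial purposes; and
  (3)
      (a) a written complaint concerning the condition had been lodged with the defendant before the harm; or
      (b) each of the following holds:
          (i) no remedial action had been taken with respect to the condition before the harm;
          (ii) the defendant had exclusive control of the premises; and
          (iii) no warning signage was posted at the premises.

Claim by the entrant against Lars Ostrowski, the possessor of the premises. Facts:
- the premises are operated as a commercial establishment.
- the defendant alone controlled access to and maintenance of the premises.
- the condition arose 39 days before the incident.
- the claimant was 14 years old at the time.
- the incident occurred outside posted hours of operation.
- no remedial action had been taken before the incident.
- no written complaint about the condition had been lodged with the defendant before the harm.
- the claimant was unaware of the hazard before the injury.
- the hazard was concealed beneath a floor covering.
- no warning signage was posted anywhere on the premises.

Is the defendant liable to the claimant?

(a) not (entrant a minor) — not satisfied.
(b) not open/obvious — met.
(c) condition ≥45 days old — fails.
So (1) is satisfied (F OR T OR F).
(a) not (during posted hours) — met.
(b) not (commercial use) — fails.
So (2) is satisfied (T OR F).
(a) complaint lodged — not satisfied.
(i) no remedial action — satisfied.
(ii) exclusive control — met.
(iii) no signage posted — met.
(b) = T AND T AND T = true.
(3) = F OR T = true.
So Overall is satisfied (T AND T AND T).

Yes — liable.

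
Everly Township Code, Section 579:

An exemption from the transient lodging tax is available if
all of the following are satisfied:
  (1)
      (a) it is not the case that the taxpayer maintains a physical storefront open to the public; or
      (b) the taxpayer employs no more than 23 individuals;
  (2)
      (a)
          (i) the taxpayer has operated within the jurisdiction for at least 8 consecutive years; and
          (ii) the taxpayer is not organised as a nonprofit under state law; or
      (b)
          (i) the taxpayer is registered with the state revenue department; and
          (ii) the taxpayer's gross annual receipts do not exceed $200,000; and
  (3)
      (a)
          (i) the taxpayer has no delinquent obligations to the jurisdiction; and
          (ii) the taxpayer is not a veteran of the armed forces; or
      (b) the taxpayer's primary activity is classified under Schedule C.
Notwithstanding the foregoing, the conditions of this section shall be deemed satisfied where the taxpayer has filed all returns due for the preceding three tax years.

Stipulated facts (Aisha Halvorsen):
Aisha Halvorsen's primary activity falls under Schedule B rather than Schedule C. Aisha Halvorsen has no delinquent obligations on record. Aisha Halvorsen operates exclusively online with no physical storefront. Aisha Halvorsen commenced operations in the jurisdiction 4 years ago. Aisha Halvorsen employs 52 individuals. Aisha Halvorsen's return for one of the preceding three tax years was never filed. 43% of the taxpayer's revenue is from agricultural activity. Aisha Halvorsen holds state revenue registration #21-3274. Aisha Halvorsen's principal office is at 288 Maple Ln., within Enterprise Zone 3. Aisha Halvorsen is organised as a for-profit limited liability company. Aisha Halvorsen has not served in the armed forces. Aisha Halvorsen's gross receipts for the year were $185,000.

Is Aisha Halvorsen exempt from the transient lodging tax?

Yes — exempt.

(a) not (has storefront) — satisfied.
(b) ≤ 23 employees — fails.
(1) = T OR F = true.
(i) ≥ 8 yrs in jurisdiction — fails.
(ii) not (nonprofit) — holds.
So (a) is not satisfied (F AND T).
(i) state-registered — holds.
(ii) receipts ≤ $200,000 — holds.
(b) = T AND T = true.
So (2) is satisfied (F OR T).
(i) no delinquency — holds.
(ii) not (veteran) — holds.
(a) = T AND T = true.
(b) Schedule C activity — not met.
So (3) is satisfied (T OR F).
Overall: T AND T AND T → true.
Exception (returns current) — not satisfied.
Result: main true OR exception false → true.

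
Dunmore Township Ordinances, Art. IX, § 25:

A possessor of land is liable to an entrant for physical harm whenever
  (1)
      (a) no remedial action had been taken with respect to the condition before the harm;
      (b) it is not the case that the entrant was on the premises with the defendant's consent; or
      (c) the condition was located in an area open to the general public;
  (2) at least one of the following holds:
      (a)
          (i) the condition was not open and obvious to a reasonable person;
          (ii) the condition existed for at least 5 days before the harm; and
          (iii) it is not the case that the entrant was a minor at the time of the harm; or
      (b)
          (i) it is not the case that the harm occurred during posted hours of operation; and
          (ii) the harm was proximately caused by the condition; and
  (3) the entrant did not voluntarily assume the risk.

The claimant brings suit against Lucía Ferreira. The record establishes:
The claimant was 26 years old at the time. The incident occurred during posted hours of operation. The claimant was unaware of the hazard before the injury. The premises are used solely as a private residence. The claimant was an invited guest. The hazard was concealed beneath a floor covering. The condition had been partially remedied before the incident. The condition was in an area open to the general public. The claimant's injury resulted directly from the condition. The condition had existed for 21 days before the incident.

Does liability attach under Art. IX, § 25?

(a) no remedial action — fails.
(b) not (consent to enter) — not satisfied.
(c) public area — satisfied.
(1): F OR F OR T → true.
(i) not open/obvious — met.
(ii) condition ≥5 days old — holds.
(iii) not (entrant a minor) — satisfied.
So (a) is satisfied (T AND T AND T).
(i) not (during posted hours) — fails.
(ii) proximate cause — holds.
(b): F AND T → false.
(2): T OR F → true.
(3) no assumed risk — met.
So Overall is satisfied (T AND T AND T).

Yes — liable.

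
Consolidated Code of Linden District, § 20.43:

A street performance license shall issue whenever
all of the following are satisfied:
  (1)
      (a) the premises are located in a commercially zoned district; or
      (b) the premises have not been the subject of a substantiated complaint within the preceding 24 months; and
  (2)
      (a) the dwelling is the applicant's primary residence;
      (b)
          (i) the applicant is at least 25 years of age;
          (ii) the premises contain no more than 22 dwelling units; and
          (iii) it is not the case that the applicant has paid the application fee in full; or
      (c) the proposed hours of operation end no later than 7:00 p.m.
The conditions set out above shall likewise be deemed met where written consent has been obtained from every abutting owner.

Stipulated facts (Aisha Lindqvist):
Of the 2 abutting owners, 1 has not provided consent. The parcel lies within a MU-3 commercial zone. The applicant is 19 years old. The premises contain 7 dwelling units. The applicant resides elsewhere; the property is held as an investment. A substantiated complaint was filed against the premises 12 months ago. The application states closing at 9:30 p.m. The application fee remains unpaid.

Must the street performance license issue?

(a) commercially zoned — holds.
(b) no complaint in 24 mo. — not satisfied.
(1) = T OR F = true.
(a) primary residence — fails.
(i) age ≥ 25 — not met.
(ii) ≤ 22 units — met.
(iii) not (fee paid) — holds.
(b): F AND T AND T → false.
(c) closes by 7 p.m. — not met.
(2) = F OR F OR F = false.
So Overall is not satisfied (T AND F).
Exception (all abutters consent) — not satisfied.
Result: main false OR exception false → false.

No — denied.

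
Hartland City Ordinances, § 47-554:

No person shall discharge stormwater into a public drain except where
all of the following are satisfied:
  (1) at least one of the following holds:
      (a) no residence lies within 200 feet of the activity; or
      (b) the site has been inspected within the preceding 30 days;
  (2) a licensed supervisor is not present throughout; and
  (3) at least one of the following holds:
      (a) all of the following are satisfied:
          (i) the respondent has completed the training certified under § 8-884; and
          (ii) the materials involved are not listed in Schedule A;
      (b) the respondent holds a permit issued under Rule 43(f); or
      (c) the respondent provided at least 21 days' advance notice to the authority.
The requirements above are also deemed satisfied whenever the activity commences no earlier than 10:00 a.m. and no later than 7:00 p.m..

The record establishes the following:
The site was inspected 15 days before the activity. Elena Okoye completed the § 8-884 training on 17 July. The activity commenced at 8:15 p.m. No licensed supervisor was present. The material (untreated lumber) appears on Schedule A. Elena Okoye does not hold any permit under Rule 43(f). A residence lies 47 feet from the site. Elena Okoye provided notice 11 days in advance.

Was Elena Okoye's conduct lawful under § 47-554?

(a) no residence in 200 ft — fails.
(b) site inspected — met.
(1): F OR T → true.
(2) not (supervisor present) — satisfied.
(i) training certified — met.
(ii) not (Schedule A material) — not satisfied.
(a): T AND F → false.
(b) holds permit — fails.
(c) ≥21 days' notice — not met.
(3): F OR F OR F → false.
Overall = T AND T AND F = false.
Exception (start within hours) — not satisfied.
Result: main false OR exception false → false.

No — unlawful.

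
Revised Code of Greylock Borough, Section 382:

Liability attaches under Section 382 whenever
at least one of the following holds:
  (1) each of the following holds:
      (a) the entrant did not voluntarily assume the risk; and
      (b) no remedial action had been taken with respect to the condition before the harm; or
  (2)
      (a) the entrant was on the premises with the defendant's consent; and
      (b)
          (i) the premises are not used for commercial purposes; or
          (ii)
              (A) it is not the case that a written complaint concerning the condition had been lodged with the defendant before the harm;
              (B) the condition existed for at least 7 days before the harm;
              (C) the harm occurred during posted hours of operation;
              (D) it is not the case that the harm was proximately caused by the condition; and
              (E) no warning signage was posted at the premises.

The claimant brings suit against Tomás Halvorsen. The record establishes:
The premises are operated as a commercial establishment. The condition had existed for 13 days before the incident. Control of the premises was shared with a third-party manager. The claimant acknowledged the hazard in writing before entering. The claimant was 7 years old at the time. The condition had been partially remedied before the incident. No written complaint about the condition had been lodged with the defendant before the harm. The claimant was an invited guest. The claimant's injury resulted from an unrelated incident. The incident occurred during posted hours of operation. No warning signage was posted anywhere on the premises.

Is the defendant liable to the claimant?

(a) no assumed risk — not met.
(b) no remedial action — fails.
So (1) is not satisfied (F AND F).
(a) consent to enter — holds.
(i) not (commercial use) — not met.
(A) not (complaint lodged) — holds.
(B) condition ≥7 days old — satisfied.
(C) during posted hours — holds.
(D) not (proximate cause) — met.
(E) no signage posted — met.
(ii): T AND T AND T AND T AND T → true.
(b): F OR T → true.
(2) = T AND T = true.
So Overall is satisfied (F OR T).

Yes — liable.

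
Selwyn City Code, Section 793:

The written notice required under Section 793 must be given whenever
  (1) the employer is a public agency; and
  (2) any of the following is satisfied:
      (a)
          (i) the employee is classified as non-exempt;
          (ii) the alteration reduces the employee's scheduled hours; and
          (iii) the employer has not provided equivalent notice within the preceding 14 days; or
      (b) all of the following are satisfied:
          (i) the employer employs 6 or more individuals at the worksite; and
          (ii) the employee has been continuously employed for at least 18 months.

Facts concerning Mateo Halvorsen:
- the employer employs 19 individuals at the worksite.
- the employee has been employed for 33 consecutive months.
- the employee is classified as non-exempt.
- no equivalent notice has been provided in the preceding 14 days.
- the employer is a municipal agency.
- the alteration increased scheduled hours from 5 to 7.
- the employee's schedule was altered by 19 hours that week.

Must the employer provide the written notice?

Yes — required.

(1) public agency — satisfied.
(i) non-exempt — holds.
(ii) hours reduced — not satisfied.
(iii) no recent notice — met.
(a) = T AND F AND T = false.
(i) ≥ 6 at site — satisfied.
(ii) tenure ≥ 18 mo. — satisfied.
(b): T AND T → true.
So (2) is satisfied (F OR T).
Overall = T AND T = true.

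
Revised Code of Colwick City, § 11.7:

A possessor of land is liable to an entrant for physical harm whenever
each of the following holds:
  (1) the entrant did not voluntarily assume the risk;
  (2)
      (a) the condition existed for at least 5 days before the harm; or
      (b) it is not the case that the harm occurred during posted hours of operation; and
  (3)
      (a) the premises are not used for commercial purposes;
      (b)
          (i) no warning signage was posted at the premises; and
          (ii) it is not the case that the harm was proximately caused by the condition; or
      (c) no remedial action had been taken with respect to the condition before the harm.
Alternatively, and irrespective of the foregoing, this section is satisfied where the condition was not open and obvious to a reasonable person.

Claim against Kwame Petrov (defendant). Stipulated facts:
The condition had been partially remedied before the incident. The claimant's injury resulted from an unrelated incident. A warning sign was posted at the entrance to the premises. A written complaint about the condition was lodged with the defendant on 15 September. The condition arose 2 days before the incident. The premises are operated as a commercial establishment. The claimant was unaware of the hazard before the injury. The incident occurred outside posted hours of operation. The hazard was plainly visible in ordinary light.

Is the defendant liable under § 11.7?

No — not liable.

(1) no assumed risk — satisfied.
(a) condition ≥5 days old — not met.
(b) not (during posted hours) — met.
(2): F OR T → true.
(a) not (commercial use) — not satisfied.
(i) no signage posted — not met.
(ii) not (proximate cause) — met.
(b) = F AND T = false.
(c) no remedial action — not met.
(3) = F OR F OR F = false.
So Overall is not satisfied (T AND T AND F).
Exception (not open/obvious) — not satisfied.
Result: main false OR exception false → false.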